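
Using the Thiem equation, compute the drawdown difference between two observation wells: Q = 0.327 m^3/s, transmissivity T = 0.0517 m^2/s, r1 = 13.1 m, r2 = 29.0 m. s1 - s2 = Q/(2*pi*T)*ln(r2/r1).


Thiem equation: s1 - s2 = Q/(2*pi*T) * ln(r2/r1).
ln(r2/r1) = ln(29.0/13.1) = 0.7947.
Q/(2*pi*T) = 0.327 / (2*pi*0.0517) = 0.327 / 0.3248 = 1.0066.
s1 - s2 = 1.0066 * 0.7947 = 0.8 m.

0.8


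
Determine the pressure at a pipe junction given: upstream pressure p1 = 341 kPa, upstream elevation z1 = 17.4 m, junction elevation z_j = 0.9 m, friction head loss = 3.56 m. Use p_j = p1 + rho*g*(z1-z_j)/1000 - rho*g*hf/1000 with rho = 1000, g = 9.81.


Junction pressure: p_j = p1 + rho*g*(z1 - z_j)/1000 - rho*g*hf/1000.
Elevation term = 1000*9.81*(17.4 - 0.9)/1000 = 161.865 kPa.
Friction term = 1000*9.81*3.56/1000 = 34.924 kPa.
p_j = 341 + 161.865 - 34.924 = 467.94 kPa.

467.94


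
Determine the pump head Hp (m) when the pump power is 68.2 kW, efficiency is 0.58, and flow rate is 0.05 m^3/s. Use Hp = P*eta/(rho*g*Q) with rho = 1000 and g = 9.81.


Pump head formula: Hp = P * eta / (rho * g * Q).
Numerator: P * eta = 68.2 * 1000 * 0.58 = 39556.0 W.
Denominator: rho * g * Q = 1000 * 9.81 * 0.05 = 490.5.
Hp = 39556.0 / 490.5 = 80.64 m.

80.64


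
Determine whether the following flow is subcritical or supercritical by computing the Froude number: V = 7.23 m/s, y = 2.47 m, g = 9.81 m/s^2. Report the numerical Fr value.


The Froude number is defined as Fr = V / sqrt(g*y).
g*y = 9.81 * 2.47 = 24.2307.
sqrt(g*y) = sqrt(24.2307) = 4.9225.
Fr = 7.23 / 4.9225 = 1.4688.
Since Fr > 1, the flow is supercritical.

1.4688


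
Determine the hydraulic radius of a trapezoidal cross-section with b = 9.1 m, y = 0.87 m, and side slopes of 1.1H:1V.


For a trapezoidal section with side slope z:
A = (b + z*y)*y = (9.1 + 1.1*0.87)*0.87 = 8.75 m^2.
P = b + 2*y*sqrt(1 + z^2) = 9.1 + 2*0.87*sqrt(1 + 1.1^2) = 11.687 m.
R = A/P = 8.75 / 11.687 = 0.7487 m.

0.7487


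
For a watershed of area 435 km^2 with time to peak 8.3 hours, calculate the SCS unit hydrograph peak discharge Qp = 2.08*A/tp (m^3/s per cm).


SCS formula: Qp = 2.08 * A / tp.
Qp = 2.08 * 435 / 8.3
   = 904.8 / 8.3
   = 109.01 m^3/s per cm.

109.01


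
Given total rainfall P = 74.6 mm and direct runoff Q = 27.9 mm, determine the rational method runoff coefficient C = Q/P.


The runoff coefficient C = runoff depth / rainfall depth.
C = 27.9 / 74.6
  = 0.374.

0.374


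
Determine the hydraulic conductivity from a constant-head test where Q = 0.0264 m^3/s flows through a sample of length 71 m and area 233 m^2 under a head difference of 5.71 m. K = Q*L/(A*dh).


From K = Q*L / (A*dh):
Numerator: Q*L = 0.0264 * 71 = 1.8744.
Denominator: A*dh = 233 * 5.71 = 1330.43.
K = 1.8744 / 1330.43 = 0.001409 m/s.

0.001409


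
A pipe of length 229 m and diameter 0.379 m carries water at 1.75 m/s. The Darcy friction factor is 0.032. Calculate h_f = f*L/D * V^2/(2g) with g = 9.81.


Darcy-Weisbach equation: h_f = f * (L/D) * V^2/(2g).
f * L/D = 0.032 * 229/0.379 = 19.3351.
V^2/(2g) = 1.75^2 / (2*9.81) = 3.0625 / 19.62 = 0.1561 m.
h_f = 19.3351 * 0.1561 = 3.018 m.

3.018


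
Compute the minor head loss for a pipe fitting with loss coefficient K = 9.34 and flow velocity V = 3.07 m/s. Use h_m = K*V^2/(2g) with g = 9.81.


Minor loss formula: h_m = K * V^2/(2g).
V^2 = 3.07^2 = 9.4249.
V^2/(2g) = 9.4249 / 19.62 = 0.4804 m.
h_m = 9.34 * 0.4804 = 4.4867 m.

4.4867


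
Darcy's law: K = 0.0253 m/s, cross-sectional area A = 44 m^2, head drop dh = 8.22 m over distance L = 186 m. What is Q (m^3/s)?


Darcy's law: Q = K * A * i, where i = dh/L.
Hydraulic gradient i = 8.22 / 186 = 0.044194.
Q = 0.0253 * 44 * 0.044194
  = 0.0492 m^3/s.

0.0492


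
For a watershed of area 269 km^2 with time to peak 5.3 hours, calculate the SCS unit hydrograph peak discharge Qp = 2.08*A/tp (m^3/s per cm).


SCS formula: Qp = 2.08 * A / tp.
Qp = 2.08 * 269 / 5.3
   = 559.52 / 5.3
   = 105.57 m^3/s per cm.

105.57


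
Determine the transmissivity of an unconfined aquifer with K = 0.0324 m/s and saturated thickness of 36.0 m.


Transmissivity is defined as T = K * h.
T = 0.0324 * 36.0
  = 1.1664 m^2/s.

1.1664


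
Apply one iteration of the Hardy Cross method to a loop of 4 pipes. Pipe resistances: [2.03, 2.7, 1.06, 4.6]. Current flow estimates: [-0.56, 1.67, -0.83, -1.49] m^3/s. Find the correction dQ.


Numerator terms (r*Q*|Q|): 2.03*-0.56*|-0.56| = -0.6366; 2.7*1.67*|1.67| = 7.53; 1.06*-0.83*|-0.83| = -0.7302; 4.6*-1.49*|-1.49| = -10.2125.
Sum of numerator = -4.0493.
Denominator terms (r*|Q|): 2.03*|-0.56| = 1.1368; 2.7*|1.67| = 4.509; 1.06*|-0.83| = 0.8798; 4.6*|-1.49| = 6.854.
2 * sum of denominator = 2 * 13.3796 = 26.7592.
dQ = --4.0493 / 26.7592 = 0.1513 m^3/s.

0.1513


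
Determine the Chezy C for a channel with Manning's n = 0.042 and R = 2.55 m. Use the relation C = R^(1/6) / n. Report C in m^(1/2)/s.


The Chezy coefficient relates to Manning's n through C = R^(1/6) / n.
R^(1/6) = 2.55^(1/6) = 1.168844.
C = 1.168844 / 0.042 = 27.83 m^(1/2)/s.

27.83


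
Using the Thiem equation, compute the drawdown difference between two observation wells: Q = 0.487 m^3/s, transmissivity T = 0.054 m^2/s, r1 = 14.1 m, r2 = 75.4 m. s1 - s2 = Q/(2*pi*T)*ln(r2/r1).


Thiem equation: s1 - s2 = Q/(2*pi*T) * ln(r2/r1).
ln(r2/r1) = ln(75.4/14.1) = 1.6766.
Q/(2*pi*T) = 0.487 / (2*pi*0.054) = 0.487 / 0.3393 = 1.4353.
s1 - s2 = 1.4353 * 1.6766 = 2.4065 m.

2.4065


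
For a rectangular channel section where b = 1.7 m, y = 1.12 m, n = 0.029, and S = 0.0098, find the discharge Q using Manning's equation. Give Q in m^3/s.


For a rectangular channel, the cross-sectional area A = b * y = 1.7 * 1.12 = 1.9 m^2.
The wetted perimeter P = b + 2y = 1.7 + 2*1.12 = 3.94 m.
Hydraulic radius R = A/P = 1.9/3.94 = 0.4832 m.
Velocity V = (1/n)*R^(2/3)*S^(1/2) = (1/0.029)*0.4832^(2/3)*0.0098^(1/2) = 2.1021 m/s.
Discharge Q = A * V = 1.9 * 2.1021 = 4.002 m^3/s.

4.002


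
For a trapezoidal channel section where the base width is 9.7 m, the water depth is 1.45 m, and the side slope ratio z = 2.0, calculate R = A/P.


For a trapezoidal section with side slope z:
A = (b + z*y)*y = (9.7 + 2.0*1.45)*1.45 = 18.27 m^2.
P = b + 2*y*sqrt(1 + z^2) = 9.7 + 2*1.45*sqrt(1 + 2.0^2) = 16.185 m.
R = A/P = 18.27 / 16.185 = 1.1289 m.

1.1289


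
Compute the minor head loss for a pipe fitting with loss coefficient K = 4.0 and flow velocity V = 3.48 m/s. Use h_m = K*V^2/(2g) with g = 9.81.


Minor loss formula: h_m = K * V^2/(2g).
V^2 = 3.48^2 = 12.1104.
V^2/(2g) = 12.1104 / 19.62 = 0.6172 m.
h_m = 4.0 * 0.6172 = 2.469 m.

2.469


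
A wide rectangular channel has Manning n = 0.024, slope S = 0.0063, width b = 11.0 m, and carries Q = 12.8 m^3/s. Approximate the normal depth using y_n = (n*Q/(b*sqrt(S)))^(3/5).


We use the wide-channel approximation y_n = (n*Q/(b*sqrt(S)))^(3/5).
sqrt(S) = sqrt(0.0063) = 0.079373.
Numerator: n*Q = 0.024 * 12.8 = 0.3072.
Denominator: b*sqrt(S) = 11.0 * 0.079373 = 0.873103.
arg = 0.3519.
y_n = 0.3519^(3/5) = 0.5343 m.

0.5343


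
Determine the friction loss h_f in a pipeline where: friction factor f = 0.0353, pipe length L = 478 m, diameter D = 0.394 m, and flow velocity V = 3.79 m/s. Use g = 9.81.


Darcy-Weisbach equation: h_f = f * (L/D) * V^2/(2g).
f * L/D = 0.0353 * 478/0.394 = 42.8259.
V^2/(2g) = 3.79^2 / (2*9.81) = 14.3641 / 19.62 = 0.7321 m.
h_f = 42.8259 * 0.7321 = 31.353 m.

31.353


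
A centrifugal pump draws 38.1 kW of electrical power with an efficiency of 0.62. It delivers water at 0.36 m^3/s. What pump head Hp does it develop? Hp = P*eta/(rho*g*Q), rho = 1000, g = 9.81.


Pump head formula: Hp = P * eta / (rho * g * Q).
Numerator: P * eta = 38.1 * 1000 * 0.62 = 23622.0 W.
Denominator: rho * g * Q = 1000 * 9.81 * 0.36 = 3531.6.
Hp = 23622.0 / 3531.6 = 6.69 m.

6.69


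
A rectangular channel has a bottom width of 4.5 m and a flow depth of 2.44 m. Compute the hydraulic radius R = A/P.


For a rectangular section:
Flow area A = b * y = 4.5 * 2.44 = 10.98 m^2.
Wetted perimeter P = b + 2y = 4.5 + 2*2.44 = 9.38 m.
Hydraulic radius R = A/P = 10.98 / 9.38 = 1.1706 m.

1.1706


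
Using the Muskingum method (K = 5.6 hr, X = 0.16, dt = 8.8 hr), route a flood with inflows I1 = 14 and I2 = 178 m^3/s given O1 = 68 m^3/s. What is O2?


Muskingum coefficients:
denom = 2*K*(1-X) + dt = 2*5.6*(1-0.16) + 8.8 = 18.208.
C0 = (dt - 2*K*X)/denom = (8.8 - 2*5.6*0.16)/18.208 = 0.3849.
C1 = (dt + 2*K*X)/denom = (8.8 + 2*5.6*0.16)/18.208 = 0.5817.
C2 = (2*K*(1-X) - dt)/denom = 0.0334.
O2 = C0*I2 + C1*I1 + C2*O1
   = 0.3849*178 + 0.5817*14 + 0.0334*68
   = 78.92 m^3/s.

78.92


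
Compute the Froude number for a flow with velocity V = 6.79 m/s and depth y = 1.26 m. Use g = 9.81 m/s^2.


The Froude number is defined as Fr = V / sqrt(g*y).
g*y = 9.81 * 1.26 = 12.3606.
sqrt(g*y) = sqrt(12.3606) = 3.5158.
Fr = 6.79 / 3.5158 = 1.9313.

1.9313


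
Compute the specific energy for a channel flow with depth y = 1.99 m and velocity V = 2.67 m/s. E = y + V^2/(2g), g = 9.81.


Specific energy E = y + V^2/(2g).
Velocity head = V^2/(2g) = 2.67^2 / (2*9.81) = 7.1289 / 19.62 = 0.3633 m.
E = 1.99 + 0.3633 = 2.3533 m.

2.3533


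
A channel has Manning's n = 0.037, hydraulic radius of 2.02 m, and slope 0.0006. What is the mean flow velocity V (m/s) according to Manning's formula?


Manning's equation gives V = (1/n) * R^(2/3) * S^(1/2).
First, compute R^(2/3) = 2.02^(2/3) = 1.598.
Next, S^(1/2) = 0.0006^(1/2) = 0.024495.
Then 1/n = 1/0.037 = 27.03.
V = 27.03 * 1.598 * 0.024495 = 1.0579 m/s.

1.0579


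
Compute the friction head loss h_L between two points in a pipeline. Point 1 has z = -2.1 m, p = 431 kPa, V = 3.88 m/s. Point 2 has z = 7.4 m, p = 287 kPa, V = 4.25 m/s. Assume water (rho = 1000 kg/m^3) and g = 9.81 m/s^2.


Total head at each section: H = z + p/(rho*g) + V^2/(2g).
H1 = -2.1 + 431*1000/(1000*9.81) + 3.88^2/(2*9.81)
   = -2.1 + 43.935 + 0.7673
   = 42.602 m.
H2 = 7.4 + 287*1000/(1000*9.81) + 4.25^2/(2*9.81)
   = 7.4 + 29.256 + 0.9206
   = 37.576 m.
h_L = H1 - H2 = 42.602 - 37.576 = 5.026 m.

5.026


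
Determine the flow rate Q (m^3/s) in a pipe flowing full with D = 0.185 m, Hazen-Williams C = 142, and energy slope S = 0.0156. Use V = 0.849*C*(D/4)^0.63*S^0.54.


For a full circular pipe, R = D/4 = 0.185/4 = 0.0462 m.
V = 0.849 * 142 * 0.0462^0.63 * 0.0156^0.54
  = 0.849 * 142 * 0.144218 * 0.105752
  = 1.8387 m/s.
Pipe area A = pi*D^2/4 = pi*0.185^2/4 = 0.0269 m^2.
Q = A * V = 0.0269 * 1.8387 = 0.0494 m^3/s.

0.0494


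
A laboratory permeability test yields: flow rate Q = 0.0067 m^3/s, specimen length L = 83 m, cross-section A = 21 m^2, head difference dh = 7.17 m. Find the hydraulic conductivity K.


From K = Q*L / (A*dh):
Numerator: Q*L = 0.0067 * 83 = 0.5561.
Denominator: A*dh = 21 * 7.17 = 150.57.
K = 0.5561 / 150.57 = 0.003693 m/s.

0.003693


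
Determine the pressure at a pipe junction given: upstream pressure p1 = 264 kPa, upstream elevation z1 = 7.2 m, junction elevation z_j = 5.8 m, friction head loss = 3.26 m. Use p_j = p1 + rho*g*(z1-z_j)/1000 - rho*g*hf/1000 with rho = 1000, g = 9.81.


Junction pressure: p_j = p1 + rho*g*(z1 - z_j)/1000 - rho*g*hf/1000.
Elevation term = 1000*9.81*(7.2 - 5.8)/1000 = 13.734 kPa.
Friction term = 1000*9.81*3.26/1000 = 31.981 kPa.
p_j = 264 + 13.734 - 31.981 = 245.75 kPa.

245.75


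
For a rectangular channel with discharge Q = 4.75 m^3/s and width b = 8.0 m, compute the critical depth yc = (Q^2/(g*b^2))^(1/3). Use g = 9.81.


Using yc = (Q^2 / (g * b^2))^(1/3):
Q^2 = 4.75^2 = 22.56.
g * b^2 = 9.81 * 8.0^2 = 9.81 * 64.0 = 627.84.
Q^2 / (g*b^2) = 22.56 / 627.84 = 0.0359.
yc = 0.0359^(1/3) = 0.33 m.

0.33


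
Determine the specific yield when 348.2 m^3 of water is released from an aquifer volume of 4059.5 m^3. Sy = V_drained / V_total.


Specific yield Sy = Volume drained / Total volume.
Sy = 348.2 / 4059.5
   = 0.0858.

0.0858


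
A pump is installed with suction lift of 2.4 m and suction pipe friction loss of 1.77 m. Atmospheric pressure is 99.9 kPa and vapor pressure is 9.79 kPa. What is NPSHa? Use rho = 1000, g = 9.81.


NPSHa = p_atm/(rho*g) - z_s - hf_s - p_vap/(rho*g).
p_atm/(rho*g) = 99.9*1000 / (1000*9.81) = 10.183 m.
p_vap/(rho*g) = 9.79*1000 / (1000*9.81) = 0.998 m.
NPSHa = 10.183 - 2.4 - 1.77 - 0.998
      = 5.02 m.

5.02


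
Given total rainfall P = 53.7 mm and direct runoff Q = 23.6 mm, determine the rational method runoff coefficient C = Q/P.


The runoff coefficient C = runoff depth / rainfall depth.
C = 23.6 / 53.7
  = 0.4395.

0.4395


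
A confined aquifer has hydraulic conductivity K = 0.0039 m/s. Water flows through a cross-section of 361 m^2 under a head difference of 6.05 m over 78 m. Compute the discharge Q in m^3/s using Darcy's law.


Darcy's law: Q = K * A * i, where i = dh/L.
Hydraulic gradient i = 6.05 / 78 = 0.077564.
Q = 0.0039 * 361 * 0.077564
  = 0.1092 m^3/s.

0.1092


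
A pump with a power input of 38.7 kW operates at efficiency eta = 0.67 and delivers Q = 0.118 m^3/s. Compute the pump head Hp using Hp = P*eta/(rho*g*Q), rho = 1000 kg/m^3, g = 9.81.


Pump head formula: Hp = P * eta / (rho * g * Q).
Numerator: P * eta = 38.7 * 1000 * 0.67 = 25929.0 W.
Denominator: rho * g * Q = 1000 * 9.81 * 0.118 = 1157.58.
Hp = 25929.0 / 1157.58 = 22.4 m.

22.4


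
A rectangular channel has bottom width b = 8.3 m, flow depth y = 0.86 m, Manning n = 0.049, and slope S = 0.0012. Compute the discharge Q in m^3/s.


For a rectangular channel, the cross-sectional area A = b * y = 8.3 * 0.86 = 7.14 m^2.
The wetted perimeter P = b + 2y = 8.3 + 2*0.86 = 10.02 m.
Hydraulic radius R = A/P = 7.14/10.02 = 0.7124 m.
Velocity V = (1/n)*R^(2/3)*S^(1/2) = (1/0.049)*0.7124^(2/3)*0.0012^(1/2) = 0.5639 m/s.
Discharge Q = A * V = 7.14 * 0.5639 = 4.025 m^3/s.

4.025


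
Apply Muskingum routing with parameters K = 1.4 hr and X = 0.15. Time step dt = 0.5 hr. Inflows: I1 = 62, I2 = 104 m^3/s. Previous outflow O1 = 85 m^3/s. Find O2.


Muskingum coefficients:
denom = 2*K*(1-X) + dt = 2*1.4*(1-0.15) + 0.5 = 2.88.
C0 = (dt - 2*K*X)/denom = (0.5 - 2*1.4*0.15)/2.88 = 0.0278.
C1 = (dt + 2*K*X)/denom = (0.5 + 2*1.4*0.15)/2.88 = 0.3194.
C2 = (2*K*(1-X) - dt)/denom = 0.6528.
O2 = C0*I2 + C1*I1 + C2*O1
   = 0.0278*104 + 0.3194*62 + 0.6528*85
   = 78.18 m^3/s.

78.18


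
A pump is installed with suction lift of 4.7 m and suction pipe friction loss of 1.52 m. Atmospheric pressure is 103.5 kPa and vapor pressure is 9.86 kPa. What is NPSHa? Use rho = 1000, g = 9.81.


NPSHa = p_atm/(rho*g) - z_s - hf_s - p_vap/(rho*g).
p_atm/(rho*g) = 103.5*1000 / (1000*9.81) = 10.55 m.
p_vap/(rho*g) = 9.86*1000 / (1000*9.81) = 1.005 m.
NPSHa = 10.55 - 4.7 - 1.52 - 1.005
      = 3.33 m.

3.33


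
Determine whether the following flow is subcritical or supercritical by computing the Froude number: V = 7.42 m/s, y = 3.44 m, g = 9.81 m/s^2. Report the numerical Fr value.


The Froude number is defined as Fr = V / sqrt(g*y).
g*y = 9.81 * 3.44 = 33.7464.
sqrt(g*y) = sqrt(33.7464) = 5.8092.
Fr = 7.42 / 5.8092 = 1.2773.
Since Fr > 1, the flow is supercritical.

1.2773


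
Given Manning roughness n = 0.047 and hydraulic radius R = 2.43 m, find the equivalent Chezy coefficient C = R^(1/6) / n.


The Chezy coefficient relates to Manning's n through C = R^(1/6) / n.
R^(1/6) = 2.43^(1/6) = 1.159492.
C = 1.159492 / 0.047 = 24.67 m^(1/2)/s.

24.67


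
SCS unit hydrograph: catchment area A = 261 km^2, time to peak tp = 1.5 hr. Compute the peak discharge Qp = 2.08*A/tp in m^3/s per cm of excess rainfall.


SCS formula: Qp = 2.08 * A / tp.
Qp = 2.08 * 261 / 1.5
   = 542.88 / 1.5
   = 361.92 m^3/s per cm.

361.92


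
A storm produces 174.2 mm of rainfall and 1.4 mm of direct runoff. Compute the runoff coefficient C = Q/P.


The runoff coefficient C = runoff depth / rainfall depth.
C = 1.4 / 174.2
  = 0.008.

0.008


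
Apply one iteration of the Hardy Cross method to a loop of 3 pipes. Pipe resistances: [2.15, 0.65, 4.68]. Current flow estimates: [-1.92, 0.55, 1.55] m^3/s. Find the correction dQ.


Numerator terms (r*Q*|Q|): 2.15*-1.92*|-1.92| = -7.9258; 0.65*0.55*|0.55| = 0.1966; 4.68*1.55*|1.55| = 11.2437.
Sum of numerator = 3.5146.
Denominator terms (r*|Q|): 2.15*|-1.92| = 4.128; 0.65*|0.55| = 0.3575; 4.68*|1.55| = 7.254.
2 * sum of denominator = 2 * 11.7395 = 23.479.
dQ = -3.5146 / 23.479 = -0.1497 m^3/s.

-0.1497


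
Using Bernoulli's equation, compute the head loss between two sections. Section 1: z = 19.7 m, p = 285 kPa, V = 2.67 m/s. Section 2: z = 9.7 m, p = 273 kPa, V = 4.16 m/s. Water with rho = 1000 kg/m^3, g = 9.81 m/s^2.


Total head at each section: H = z + p/(rho*g) + V^2/(2g).
H1 = 19.7 + 285*1000/(1000*9.81) + 2.67^2/(2*9.81)
   = 19.7 + 29.052 + 0.3633
   = 49.115 m.
H2 = 9.7 + 273*1000/(1000*9.81) + 4.16^2/(2*9.81)
   = 9.7 + 27.829 + 0.882
   = 38.411 m.
h_L = H1 - H2 = 49.115 - 38.411 = 10.705 m.

10.705


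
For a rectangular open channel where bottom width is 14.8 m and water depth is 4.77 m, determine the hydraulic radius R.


For a rectangular section:
Flow area A = b * y = 14.8 * 4.77 = 70.6 m^2.
Wetted perimeter P = b + 2y = 14.8 + 2*4.77 = 24.34 m.
Hydraulic radius R = A/P = 70.6 / 24.34 = 2.9004 m.

2.9004


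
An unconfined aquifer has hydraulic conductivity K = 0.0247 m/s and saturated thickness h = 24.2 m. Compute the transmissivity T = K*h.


Transmissivity is defined as T = K * h.
T = 0.0247 * 24.2
  = 0.5977 m^2/s.

0.5977


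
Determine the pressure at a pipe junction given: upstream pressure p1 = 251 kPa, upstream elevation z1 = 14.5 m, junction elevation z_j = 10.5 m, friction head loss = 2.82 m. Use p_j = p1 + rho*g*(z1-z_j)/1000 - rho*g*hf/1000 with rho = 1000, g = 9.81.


Junction pressure: p_j = p1 + rho*g*(z1 - z_j)/1000 - rho*g*hf/1000.
Elevation term = 1000*9.81*(14.5 - 10.5)/1000 = 39.24 kPa.
Friction term = 1000*9.81*2.82/1000 = 27.664 kPa.
p_j = 251 + 39.24 - 27.664 = 262.58 kPa.

262.58


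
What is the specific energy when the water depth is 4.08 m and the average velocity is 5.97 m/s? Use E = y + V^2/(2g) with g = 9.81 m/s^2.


Specific energy E = y + V^2/(2g).
Velocity head = V^2/(2g) = 5.97^2 / (2*9.81) = 35.6409 / 19.62 = 1.8166 m.
E = 4.08 + 1.8166 = 5.8966 m.

5.8966


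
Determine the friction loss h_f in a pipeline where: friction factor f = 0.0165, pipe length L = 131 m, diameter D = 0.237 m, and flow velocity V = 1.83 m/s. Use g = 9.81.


Darcy-Weisbach equation: h_f = f * (L/D) * V^2/(2g).
f * L/D = 0.0165 * 131/0.237 = 9.1203.
V^2/(2g) = 1.83^2 / (2*9.81) = 3.3489 / 19.62 = 0.1707 m.
h_f = 9.1203 * 0.1707 = 1.557 m.

1.557


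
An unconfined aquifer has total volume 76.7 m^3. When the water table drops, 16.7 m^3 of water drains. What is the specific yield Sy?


Specific yield Sy = Volume drained / Total volume.
Sy = 16.7 / 76.7
   = 0.2177.

0.2177


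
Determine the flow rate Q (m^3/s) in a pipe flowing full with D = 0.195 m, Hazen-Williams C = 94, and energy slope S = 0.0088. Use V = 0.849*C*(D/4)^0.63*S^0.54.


For a full circular pipe, R = D/4 = 0.195/4 = 0.0488 m.
V = 0.849 * 94 * 0.0488^0.63 * 0.0088^0.54
  = 0.849 * 94 * 0.149082 * 0.077628
  = 0.9236 m/s.
Pipe area A = pi*D^2/4 = pi*0.195^2/4 = 0.0299 m^2.
Q = A * V = 0.0299 * 0.9236 = 0.0276 m^3/s.

0.0276


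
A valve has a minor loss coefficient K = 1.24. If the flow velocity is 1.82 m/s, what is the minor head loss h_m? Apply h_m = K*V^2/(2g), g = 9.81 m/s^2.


Minor loss formula: h_m = K * V^2/(2g).
V^2 = 1.82^2 = 3.3124.
V^2/(2g) = 3.3124 / 19.62 = 0.1688 m.
h_m = 1.24 * 0.1688 = 0.2093 m.

0.2093


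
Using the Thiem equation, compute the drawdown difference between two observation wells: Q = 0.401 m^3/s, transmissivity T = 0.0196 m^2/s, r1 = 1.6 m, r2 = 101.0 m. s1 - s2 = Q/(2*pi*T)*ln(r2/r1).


Thiem equation: s1 - s2 = Q/(2*pi*T) * ln(r2/r1).
ln(r2/r1) = ln(101.0/1.6) = 4.1451.
Q/(2*pi*T) = 0.401 / (2*pi*0.0196) = 0.401 / 0.1232 = 3.2562.
s1 - s2 = 3.2562 * 4.1451 = 13.4972 m.

13.4972


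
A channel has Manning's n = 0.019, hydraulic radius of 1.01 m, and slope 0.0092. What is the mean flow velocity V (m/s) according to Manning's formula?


Manning's equation gives V = (1/n) * R^(2/3) * S^(1/2).
First, compute R^(2/3) = 1.01^(2/3) = 1.0067.
Next, S^(1/2) = 0.0092^(1/2) = 0.095917.
Then 1/n = 1/0.019 = 52.63.
V = 52.63 * 1.0067 * 0.095917 = 5.0818 m/s.

5.0818


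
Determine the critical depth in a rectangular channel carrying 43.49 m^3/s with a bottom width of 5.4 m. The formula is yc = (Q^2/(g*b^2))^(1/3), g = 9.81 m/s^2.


Using yc = (Q^2 / (g * b^2))^(1/3):
Q^2 = 43.49^2 = 1891.38.
g * b^2 = 9.81 * 5.4^2 = 9.81 * 29.16 = 286.06.
Q^2 / (g*b^2) = 1891.38 / 286.06 = 6.6118.
yc = 6.6118^(1/3) = 1.8769 m.

1.8769


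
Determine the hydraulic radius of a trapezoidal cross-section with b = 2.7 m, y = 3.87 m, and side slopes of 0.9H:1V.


For a trapezoidal section with side slope z:
A = (b + z*y)*y = (2.7 + 0.9*3.87)*3.87 = 23.928 m^2.
P = b + 2*y*sqrt(1 + z^2) = 2.7 + 2*3.87*sqrt(1 + 0.9^2) = 13.113 m.
R = A/P = 23.928 / 13.113 = 1.8248 m.

1.8248


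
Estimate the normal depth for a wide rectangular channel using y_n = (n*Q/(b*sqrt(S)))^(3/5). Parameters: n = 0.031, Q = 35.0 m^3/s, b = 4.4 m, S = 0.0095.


We use the wide-channel approximation y_n = (n*Q/(b*sqrt(S)))^(3/5).
sqrt(S) = sqrt(0.0095) = 0.097468.
Numerator: n*Q = 0.031 * 35.0 = 1.085.
Denominator: b*sqrt(S) = 4.4 * 0.097468 = 0.428859.
arg = 2.53.
y_n = 2.53^(3/5) = 1.7453 m.

1.7453


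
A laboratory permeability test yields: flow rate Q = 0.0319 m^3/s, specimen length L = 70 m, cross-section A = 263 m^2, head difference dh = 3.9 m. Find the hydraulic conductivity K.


From K = Q*L / (A*dh):
Numerator: Q*L = 0.0319 * 70 = 2.233.
Denominator: A*dh = 263 * 3.9 = 1025.7.
K = 2.233 / 1025.7 = 0.002177 m/s.

0.002177


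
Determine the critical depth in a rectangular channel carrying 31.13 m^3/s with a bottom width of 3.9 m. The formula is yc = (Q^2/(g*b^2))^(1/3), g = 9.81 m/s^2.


Using yc = (Q^2 / (g * b^2))^(1/3):
Q^2 = 31.13^2 = 969.08.
g * b^2 = 9.81 * 3.9^2 = 9.81 * 15.21 = 149.21.
Q^2 / (g*b^2) = 969.08 / 149.21 = 6.4947.
yc = 6.4947^(1/3) = 1.8657 m.

1.8657


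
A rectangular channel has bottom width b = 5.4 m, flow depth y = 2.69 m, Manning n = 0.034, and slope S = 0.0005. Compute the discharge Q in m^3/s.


For a rectangular channel, the cross-sectional area A = b * y = 5.4 * 2.69 = 14.53 m^2.
The wetted perimeter P = b + 2y = 5.4 + 2*2.69 = 10.78 m.
Hydraulic radius R = A/P = 14.53/10.78 = 1.3475 m.
Velocity V = (1/n)*R^(2/3)*S^(1/2) = (1/0.034)*1.3475^(2/3)*0.0005^(1/2) = 0.8023 m/s.
Discharge Q = A * V = 14.53 * 0.8023 = 11.655 m^3/s.

11.655


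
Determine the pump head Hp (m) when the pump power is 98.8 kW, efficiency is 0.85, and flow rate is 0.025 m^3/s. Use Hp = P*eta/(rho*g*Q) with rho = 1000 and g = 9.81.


Pump head formula: Hp = P * eta / (rho * g * Q).
Numerator: P * eta = 98.8 * 1000 * 0.85 = 83980.0 W.
Denominator: rho * g * Q = 1000 * 9.81 * 0.025 = 245.25.
Hp = 83980.0 / 245.25 = 342.43 m.

342.43


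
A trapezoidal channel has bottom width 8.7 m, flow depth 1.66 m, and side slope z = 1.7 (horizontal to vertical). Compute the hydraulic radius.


For a trapezoidal section with side slope z:
A = (b + z*y)*y = (8.7 + 1.7*1.66)*1.66 = 19.127 m^2.
P = b + 2*y*sqrt(1 + z^2) = 8.7 + 2*1.66*sqrt(1 + 1.7^2) = 15.248 m.
R = A/P = 19.127 / 15.248 = 1.2544 m.

1.2544


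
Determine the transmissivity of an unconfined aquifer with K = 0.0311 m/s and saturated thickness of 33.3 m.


Transmissivity is defined as T = K * h.
T = 0.0311 * 33.3
  = 1.0356 m^2/s.

1.0356


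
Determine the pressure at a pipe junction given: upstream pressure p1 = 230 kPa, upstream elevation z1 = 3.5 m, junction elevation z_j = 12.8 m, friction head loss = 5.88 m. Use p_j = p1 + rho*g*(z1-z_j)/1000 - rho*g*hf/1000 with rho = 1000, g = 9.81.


Junction pressure: p_j = p1 + rho*g*(z1 - z_j)/1000 - rho*g*hf/1000.
Elevation term = 1000*9.81*(3.5 - 12.8)/1000 = -91.233 kPa.
Friction term = 1000*9.81*5.88/1000 = 57.683 kPa.
p_j = 230 + -91.233 - 57.683 = 81.08 kPa.

81.08


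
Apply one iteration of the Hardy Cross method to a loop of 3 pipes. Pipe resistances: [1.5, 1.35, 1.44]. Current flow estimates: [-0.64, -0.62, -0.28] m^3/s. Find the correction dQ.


Numerator terms (r*Q*|Q|): 1.5*-0.64*|-0.64| = -0.6144; 1.35*-0.62*|-0.62| = -0.5189; 1.44*-0.28*|-0.28| = -0.1129.
Sum of numerator = -1.2462.
Denominator terms (r*|Q|): 1.5*|-0.64| = 0.96; 1.35*|-0.62| = 0.837; 1.44*|-0.28| = 0.4032.
2 * sum of denominator = 2 * 2.2002 = 4.4004.
dQ = --1.2462 / 4.4004 = 0.2832 m^3/s.

0.2832


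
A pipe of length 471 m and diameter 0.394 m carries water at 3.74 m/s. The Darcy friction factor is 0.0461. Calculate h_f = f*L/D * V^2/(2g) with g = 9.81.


Darcy-Weisbach equation: h_f = f * (L/D) * V^2/(2g).
f * L/D = 0.0461 * 471/0.394 = 55.1094.
V^2/(2g) = 3.74^2 / (2*9.81) = 13.9876 / 19.62 = 0.7129 m.
h_f = 55.1094 * 0.7129 = 39.289 m.

39.289


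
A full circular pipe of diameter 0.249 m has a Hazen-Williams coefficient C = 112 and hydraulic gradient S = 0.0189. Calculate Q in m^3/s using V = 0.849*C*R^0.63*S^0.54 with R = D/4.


For a full circular pipe, R = D/4 = 0.249/4 = 0.0622 m.
V = 0.849 * 112 * 0.0622^0.63 * 0.0189^0.54
  = 0.849 * 112 * 0.173903 * 0.117298
  = 1.9396 m/s.
Pipe area A = pi*D^2/4 = pi*0.249^2/4 = 0.0487 m^2.
Q = A * V = 0.0487 * 1.9396 = 0.0945 m^3/s.

0.0945


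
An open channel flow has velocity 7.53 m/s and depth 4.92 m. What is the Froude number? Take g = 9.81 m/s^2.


The Froude number is defined as Fr = V / sqrt(g*y).
g*y = 9.81 * 4.92 = 48.2652.
sqrt(g*y) = sqrt(48.2652) = 6.9473.
Fr = 7.53 / 6.9473 = 1.0839.

1.0839


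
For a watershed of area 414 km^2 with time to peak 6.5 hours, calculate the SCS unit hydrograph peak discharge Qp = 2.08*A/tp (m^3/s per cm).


SCS formula: Qp = 2.08 * A / tp.
Qp = 2.08 * 414 / 6.5
   = 861.12 / 6.5
   = 132.48 m^3/s per cm.

132.48


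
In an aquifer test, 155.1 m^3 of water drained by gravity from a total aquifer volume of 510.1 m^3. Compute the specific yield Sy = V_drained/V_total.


Specific yield Sy = Volume drained / Total volume.
Sy = 155.1 / 510.1
   = 0.3041.

0.3041


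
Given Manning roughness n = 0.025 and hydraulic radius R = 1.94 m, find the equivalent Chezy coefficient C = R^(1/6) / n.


The Chezy coefficient relates to Manning's n through C = R^(1/6) / n.
R^(1/6) = 1.94^(1/6) = 1.116778.
C = 1.116778 / 0.025 = 44.67 m^(1/2)/s.

44.67


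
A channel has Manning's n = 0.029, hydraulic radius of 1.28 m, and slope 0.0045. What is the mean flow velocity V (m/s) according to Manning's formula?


Manning's equation gives V = (1/n) * R^(2/3) * S^(1/2).
First, compute R^(2/3) = 1.28^(2/3) = 1.1789.
Next, S^(1/2) = 0.0045^(1/2) = 0.067082.
Then 1/n = 1/0.029 = 34.48.
V = 34.48 * 1.1789 * 0.067082 = 2.727 m/s.

2.727


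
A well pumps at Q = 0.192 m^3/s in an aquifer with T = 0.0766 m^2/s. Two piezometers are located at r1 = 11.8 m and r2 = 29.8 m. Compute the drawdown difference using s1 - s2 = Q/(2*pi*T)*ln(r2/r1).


Thiem equation: s1 - s2 = Q/(2*pi*T) * ln(r2/r1).
ln(r2/r1) = ln(29.8/11.8) = 0.9264.
Q/(2*pi*T) = 0.192 / (2*pi*0.0766) = 0.192 / 0.4813 = 0.3989.
s1 - s2 = 0.3989 * 0.9264 = 0.3696 m.

0.3696


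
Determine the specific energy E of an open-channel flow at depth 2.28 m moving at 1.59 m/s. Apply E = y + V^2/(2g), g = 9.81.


Specific energy E = y + V^2/(2g).
Velocity head = V^2/(2g) = 1.59^2 / (2*9.81) = 2.5281 / 19.62 = 0.1289 m.
E = 2.28 + 0.1289 = 2.4089 m.

2.4089


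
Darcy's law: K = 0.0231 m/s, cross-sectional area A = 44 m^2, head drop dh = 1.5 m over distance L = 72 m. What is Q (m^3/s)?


Darcy's law: Q = K * A * i, where i = dh/L.
Hydraulic gradient i = 1.5 / 72 = 0.020833.
Q = 0.0231 * 44 * 0.020833
  = 0.0212 m^3/s.

0.0212


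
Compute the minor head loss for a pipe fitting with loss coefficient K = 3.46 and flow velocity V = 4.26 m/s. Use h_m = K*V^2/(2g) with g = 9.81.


Minor loss formula: h_m = K * V^2/(2g).
V^2 = 4.26^2 = 18.1476.
V^2/(2g) = 18.1476 / 19.62 = 0.925 m.
h_m = 3.46 * 0.925 = 3.2003 m.

3.2003


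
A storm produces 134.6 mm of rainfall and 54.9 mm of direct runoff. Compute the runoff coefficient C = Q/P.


The runoff coefficient C = runoff depth / rainfall depth.
C = 54.9 / 134.6
  = 0.4079.

0.4079


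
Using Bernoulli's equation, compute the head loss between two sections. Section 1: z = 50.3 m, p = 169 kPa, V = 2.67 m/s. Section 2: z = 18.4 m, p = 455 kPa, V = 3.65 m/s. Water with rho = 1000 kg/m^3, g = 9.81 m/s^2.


Total head at each section: H = z + p/(rho*g) + V^2/(2g).
H1 = 50.3 + 169*1000/(1000*9.81) + 2.67^2/(2*9.81)
   = 50.3 + 17.227 + 0.3633
   = 67.891 m.
H2 = 18.4 + 455*1000/(1000*9.81) + 3.65^2/(2*9.81)
   = 18.4 + 46.381 + 0.679
   = 65.46 m.
h_L = H1 - H2 = 67.891 - 65.46 = 2.43 m.

2.43


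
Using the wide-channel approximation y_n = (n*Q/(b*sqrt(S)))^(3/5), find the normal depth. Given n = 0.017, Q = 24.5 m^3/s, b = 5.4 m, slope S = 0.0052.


We use the wide-channel approximation y_n = (n*Q/(b*sqrt(S)))^(3/5).
sqrt(S) = sqrt(0.0052) = 0.072111.
Numerator: n*Q = 0.017 * 24.5 = 0.4165.
Denominator: b*sqrt(S) = 5.4 * 0.072111 = 0.389399.
arg = 1.0696.
y_n = 1.0696^(3/5) = 1.0412 m.

1.0412


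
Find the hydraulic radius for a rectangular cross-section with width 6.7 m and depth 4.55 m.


For a rectangular section:
Flow area A = b * y = 6.7 * 4.55 = 30.48 m^2.
Wetted perimeter P = b + 2y = 6.7 + 2*4.55 = 15.8 m.
Hydraulic radius R = A/P = 30.48 / 15.8 = 1.9294 m.

1.9294


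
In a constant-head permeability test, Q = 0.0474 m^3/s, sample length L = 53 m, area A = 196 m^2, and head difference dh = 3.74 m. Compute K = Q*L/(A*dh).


From K = Q*L / (A*dh):
Numerator: Q*L = 0.0474 * 53 = 2.5122.
Denominator: A*dh = 196 * 3.74 = 733.04.
K = 2.5122 / 733.04 = 0.003427 m/s.

0.003427


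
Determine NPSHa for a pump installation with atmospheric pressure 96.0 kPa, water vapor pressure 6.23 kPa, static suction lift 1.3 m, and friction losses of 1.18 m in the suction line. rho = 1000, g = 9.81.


NPSHa = p_atm/(rho*g) - z_s - hf_s - p_vap/(rho*g).
p_atm/(rho*g) = 96.0*1000 / (1000*9.81) = 9.786 m.
p_vap/(rho*g) = 6.23*1000 / (1000*9.81) = 0.635 m.
NPSHa = 9.786 - 1.3 - 1.18 - 0.635
      = 6.67 m.

6.67


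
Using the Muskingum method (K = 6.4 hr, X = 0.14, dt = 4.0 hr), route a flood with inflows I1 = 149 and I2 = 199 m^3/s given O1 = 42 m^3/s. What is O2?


Muskingum coefficients:
denom = 2*K*(1-X) + dt = 2*6.4*(1-0.14) + 4.0 = 15.008.
C0 = (dt - 2*K*X)/denom = (4.0 - 2*6.4*0.14)/15.008 = 0.1471.
C1 = (dt + 2*K*X)/denom = (4.0 + 2*6.4*0.14)/15.008 = 0.3859.
C2 = (2*K*(1-X) - dt)/denom = 0.467.
O2 = C0*I2 + C1*I1 + C2*O1
   = 0.1471*199 + 0.3859*149 + 0.467*42
   = 106.39 m^3/s.

106.39


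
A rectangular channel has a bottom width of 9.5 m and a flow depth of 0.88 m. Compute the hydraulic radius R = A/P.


For a rectangular section:
Flow area A = b * y = 9.5 * 0.88 = 8.36 m^2.
Wetted perimeter P = b + 2y = 9.5 + 2*0.88 = 11.26 m.
Hydraulic radius R = A/P = 8.36 / 11.26 = 0.7425 m.

0.7425


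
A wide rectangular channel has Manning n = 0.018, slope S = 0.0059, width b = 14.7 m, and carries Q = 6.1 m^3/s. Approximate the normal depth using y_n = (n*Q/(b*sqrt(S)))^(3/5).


We use the wide-channel approximation y_n = (n*Q/(b*sqrt(S)))^(3/5).
sqrt(S) = sqrt(0.0059) = 0.076811.
Numerator: n*Q = 0.018 * 6.1 = 0.1098.
Denominator: b*sqrt(S) = 14.7 * 0.076811 = 1.129122.
arg = 0.0972.
y_n = 0.0972^(3/5) = 0.247 m.

0.247


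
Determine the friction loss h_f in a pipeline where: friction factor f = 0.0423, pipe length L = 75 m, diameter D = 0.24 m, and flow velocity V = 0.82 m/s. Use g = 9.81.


Darcy-Weisbach equation: h_f = f * (L/D) * V^2/(2g).
f * L/D = 0.0423 * 75/0.24 = 13.2188.
V^2/(2g) = 0.82^2 / (2*9.81) = 0.6724 / 19.62 = 0.0343 m.
h_f = 13.2188 * 0.0343 = 0.453 m.

0.453


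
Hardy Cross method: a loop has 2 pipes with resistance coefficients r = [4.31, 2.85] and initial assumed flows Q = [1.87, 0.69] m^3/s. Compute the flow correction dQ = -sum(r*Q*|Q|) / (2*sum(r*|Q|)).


Numerator terms (r*Q*|Q|): 4.31*1.87*|1.87| = 15.0716; 2.85*0.69*|0.69| = 1.3569.
Sum of numerator = 16.4285.
Denominator terms (r*|Q|): 4.31*|1.87| = 8.0597; 2.85*|0.69| = 1.9665.
2 * sum of denominator = 2 * 10.0262 = 20.0524.
dQ = -16.4285 / 20.0524 = -0.8193 m^3/s.

-0.8193


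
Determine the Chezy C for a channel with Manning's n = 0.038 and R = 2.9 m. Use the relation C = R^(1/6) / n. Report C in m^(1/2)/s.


The Chezy coefficient relates to Manning's n through C = R^(1/6) / n.
R^(1/6) = 2.9^(1/6) = 1.19417.
C = 1.19417 / 0.038 = 31.43 m^(1/2)/s.

31.43


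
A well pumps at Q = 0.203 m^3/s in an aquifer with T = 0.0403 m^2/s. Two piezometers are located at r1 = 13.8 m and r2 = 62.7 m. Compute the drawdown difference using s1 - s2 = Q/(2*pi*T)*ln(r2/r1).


Thiem equation: s1 - s2 = Q/(2*pi*T) * ln(r2/r1).
ln(r2/r1) = ln(62.7/13.8) = 1.5137.
Q/(2*pi*T) = 0.203 / (2*pi*0.0403) = 0.203 / 0.2532 = 0.8017.
s1 - s2 = 0.8017 * 1.5137 = 1.2135 m.

1.2135


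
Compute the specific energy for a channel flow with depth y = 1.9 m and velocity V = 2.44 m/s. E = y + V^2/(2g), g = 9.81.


Specific energy E = y + V^2/(2g).
Velocity head = V^2/(2g) = 2.44^2 / (2*9.81) = 5.9536 / 19.62 = 0.3034 m.
E = 1.9 + 0.3034 = 2.2034 m.

2.2034


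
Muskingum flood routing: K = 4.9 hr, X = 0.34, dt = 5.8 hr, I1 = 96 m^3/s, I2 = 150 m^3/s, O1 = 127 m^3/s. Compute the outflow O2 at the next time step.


Muskingum coefficients:
denom = 2*K*(1-X) + dt = 2*4.9*(1-0.34) + 5.8 = 12.268.
C0 = (dt - 2*K*X)/denom = (5.8 - 2*4.9*0.34)/12.268 = 0.2012.
C1 = (dt + 2*K*X)/denom = (5.8 + 2*4.9*0.34)/12.268 = 0.7444.
C2 = (2*K*(1-X) - dt)/denom = 0.0545.
O2 = C0*I2 + C1*I1 + C2*O1
   = 0.2012*150 + 0.7444*96 + 0.0545*127
   = 108.55 m^3/s.

108.55


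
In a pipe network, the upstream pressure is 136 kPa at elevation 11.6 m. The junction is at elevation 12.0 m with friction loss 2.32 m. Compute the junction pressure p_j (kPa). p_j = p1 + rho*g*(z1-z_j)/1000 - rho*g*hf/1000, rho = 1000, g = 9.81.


Junction pressure: p_j = p1 + rho*g*(z1 - z_j)/1000 - rho*g*hf/1000.
Elevation term = 1000*9.81*(11.6 - 12.0)/1000 = -3.924 kPa.
Friction term = 1000*9.81*2.32/1000 = 22.759 kPa.
p_j = 136 + -3.924 - 22.759 = 109.32 kPa.

109.32


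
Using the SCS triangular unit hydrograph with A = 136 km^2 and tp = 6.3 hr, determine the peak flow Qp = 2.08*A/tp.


SCS formula: Qp = 2.08 * A / tp.
Qp = 2.08 * 136 / 6.3
   = 282.88 / 6.3
   = 44.9 m^3/s per cm.

44.9


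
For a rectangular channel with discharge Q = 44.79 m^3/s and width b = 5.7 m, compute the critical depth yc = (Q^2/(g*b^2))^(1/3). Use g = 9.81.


Using yc = (Q^2 / (g * b^2))^(1/3):
Q^2 = 44.79^2 = 2006.14.
g * b^2 = 9.81 * 5.7^2 = 9.81 * 32.49 = 318.73.
Q^2 / (g*b^2) = 2006.14 / 318.73 = 6.2942.
yc = 6.2942^(1/3) = 1.8464 m.

1.8464


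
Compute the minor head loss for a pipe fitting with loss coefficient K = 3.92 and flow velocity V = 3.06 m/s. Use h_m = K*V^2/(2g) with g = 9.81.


Minor loss formula: h_m = K * V^2/(2g).
V^2 = 3.06^2 = 9.3636.
V^2/(2g) = 9.3636 / 19.62 = 0.4772 m.
h_m = 3.92 * 0.4772 = 1.8708 m.

1.8708


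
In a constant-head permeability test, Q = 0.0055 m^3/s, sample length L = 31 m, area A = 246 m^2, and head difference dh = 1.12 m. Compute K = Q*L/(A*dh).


From K = Q*L / (A*dh):
Numerator: Q*L = 0.0055 * 31 = 0.1705.
Denominator: A*dh = 246 * 1.12 = 275.52.
K = 0.1705 / 275.52 = 0.000619 m/s.

0.000619


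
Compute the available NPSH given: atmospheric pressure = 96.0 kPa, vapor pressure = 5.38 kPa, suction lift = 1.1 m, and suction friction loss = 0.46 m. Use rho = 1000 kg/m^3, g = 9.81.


NPSHa = p_atm/(rho*g) - z_s - hf_s - p_vap/(rho*g).
p_atm/(rho*g) = 96.0*1000 / (1000*9.81) = 9.786 m.
p_vap/(rho*g) = 5.38*1000 / (1000*9.81) = 0.548 m.
NPSHa = 9.786 - 1.1 - 0.46 - 0.548
      = 7.68 m.

7.68


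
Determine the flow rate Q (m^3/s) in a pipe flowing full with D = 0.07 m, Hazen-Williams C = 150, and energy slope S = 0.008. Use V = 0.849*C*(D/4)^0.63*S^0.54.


For a full circular pipe, R = D/4 = 0.07/4 = 0.0175 m.
V = 0.849 * 150 * 0.0175^0.63 * 0.008^0.54
  = 0.849 * 150 * 0.078183 * 0.073734
  = 0.7341 m/s.
Pipe area A = pi*D^2/4 = pi*0.07^2/4 = 0.0038 m^2.
Q = A * V = 0.0038 * 0.7341 = 0.0028 m^3/s.

0.0028


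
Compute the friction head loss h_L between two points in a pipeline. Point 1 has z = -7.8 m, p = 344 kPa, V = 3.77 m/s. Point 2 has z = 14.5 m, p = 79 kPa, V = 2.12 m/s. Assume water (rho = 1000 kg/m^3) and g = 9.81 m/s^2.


Total head at each section: H = z + p/(rho*g) + V^2/(2g).
H1 = -7.8 + 344*1000/(1000*9.81) + 3.77^2/(2*9.81)
   = -7.8 + 35.066 + 0.7244
   = 27.991 m.
H2 = 14.5 + 79*1000/(1000*9.81) + 2.12^2/(2*9.81)
   = 14.5 + 8.053 + 0.2291
   = 22.782 m.
h_L = H1 - H2 = 27.991 - 22.782 = 5.209 m.

5.209


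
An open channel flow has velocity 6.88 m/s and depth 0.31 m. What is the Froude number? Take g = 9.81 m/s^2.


The Froude number is defined as Fr = V / sqrt(g*y).
g*y = 9.81 * 0.31 = 3.0411.
sqrt(g*y) = sqrt(3.0411) = 1.7439.
Fr = 6.88 / 1.7439 = 3.9452.

3.9452


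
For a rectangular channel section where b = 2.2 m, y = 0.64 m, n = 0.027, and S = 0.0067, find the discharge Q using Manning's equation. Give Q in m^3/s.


For a rectangular channel, the cross-sectional area A = b * y = 2.2 * 0.64 = 1.41 m^2.
The wetted perimeter P = b + 2y = 2.2 + 2*0.64 = 3.48 m.
Hydraulic radius R = A/P = 1.41/3.48 = 0.4046 m.
Velocity V = (1/n)*R^(2/3)*S^(1/2) = (1/0.027)*0.4046^(2/3)*0.0067^(1/2) = 1.6584 m/s.
Discharge Q = A * V = 1.41 * 1.6584 = 2.335 m^3/s.

2.335


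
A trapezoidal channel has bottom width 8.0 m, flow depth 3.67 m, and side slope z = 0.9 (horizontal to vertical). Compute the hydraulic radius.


For a trapezoidal section with side slope z:
A = (b + z*y)*y = (8.0 + 0.9*3.67)*3.67 = 41.482 m^2.
P = b + 2*y*sqrt(1 + z^2) = 8.0 + 2*3.67*sqrt(1 + 0.9^2) = 17.875 m.
R = A/P = 41.482 / 17.875 = 2.3207 m.

2.3207


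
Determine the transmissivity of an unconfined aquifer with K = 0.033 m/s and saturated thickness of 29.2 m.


Transmissivity is defined as T = K * h.
T = 0.033 * 29.2
  = 0.9636 m^2/s.

0.9636


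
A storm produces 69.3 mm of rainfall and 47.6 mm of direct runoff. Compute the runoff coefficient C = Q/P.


The runoff coefficient C = runoff depth / rainfall depth.
C = 47.6 / 69.3
  = 0.6869.

0.6869


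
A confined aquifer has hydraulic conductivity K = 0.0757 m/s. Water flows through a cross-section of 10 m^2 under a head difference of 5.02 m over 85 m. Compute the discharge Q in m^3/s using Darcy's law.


Darcy's law: Q = K * A * i, where i = dh/L.
Hydraulic gradient i = 5.02 / 85 = 0.059059.
Q = 0.0757 * 10 * 0.059059
  = 0.0447 m^3/s.

0.0447


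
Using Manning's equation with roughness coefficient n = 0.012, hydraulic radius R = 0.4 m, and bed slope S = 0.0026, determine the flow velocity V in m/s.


Manning's equation gives V = (1/n) * R^(2/3) * S^(1/2).
First, compute R^(2/3) = 0.4^(2/3) = 0.5429.
Next, S^(1/2) = 0.0026^(1/2) = 0.05099.
Then 1/n = 1/0.012 = 83.33.
V = 83.33 * 0.5429 * 0.05099 = 2.3068 m/s.

2.3068


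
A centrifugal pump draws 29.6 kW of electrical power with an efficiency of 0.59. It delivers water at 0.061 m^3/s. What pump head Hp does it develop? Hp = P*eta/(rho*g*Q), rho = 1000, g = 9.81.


Pump head formula: Hp = P * eta / (rho * g * Q).
Numerator: P * eta = 29.6 * 1000 * 0.59 = 17464.0 W.
Denominator: rho * g * Q = 1000 * 9.81 * 0.061 = 598.41.
Hp = 17464.0 / 598.41 = 29.18 m.

29.18


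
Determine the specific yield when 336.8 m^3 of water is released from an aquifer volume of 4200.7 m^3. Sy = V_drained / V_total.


Specific yield Sy = Volume drained / Total volume.
Sy = 336.8 / 4200.7
   = 0.0802.

0.0802
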